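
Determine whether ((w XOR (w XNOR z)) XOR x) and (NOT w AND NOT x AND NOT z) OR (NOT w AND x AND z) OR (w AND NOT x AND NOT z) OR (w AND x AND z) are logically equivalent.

Yes, they are equivalent — the two output columns agree on all 8 assignments:
w | x | z | Expression 1 | Expression 2
---------------------------------------
0 | 0 | 0 | 1 | 1
0 | 0 | 1 | 0 | 0
0 | 1 | 0 | 0 | 0
0 | 1 | 1 | 1 | 1
1 | 0 | 0 | 1 | 1
1 | 0 | 1 | 0 | 0
1 | 1 | 0 | 0 | 0
1 | 1 | 1 | 1 | 1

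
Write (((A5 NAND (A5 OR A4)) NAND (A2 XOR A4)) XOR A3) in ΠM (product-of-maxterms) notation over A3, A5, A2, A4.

ΠM(1, 2, 8, 11, 12, 13, 14, 15) = (A3 OR A5 OR A2 OR NOT A4) AND (A3 OR A5 OR NOT A2 OR A4) AND (NOT A3 OR A5 OR A2 OR A4) AND (NOT A3 OR A5 OR NOT A2 OR NOT A4) AND (NOT A3 OR NOT A5 OR A2 OR A4) AND (NOT A3 OR NOT A5 OR A2 OR NOT A4) AND (NOT A3 OR NOT A5 OR NOT A2 OR A4) AND (NOT A3 OR NOT A5 OR NOT A2 OR NOT A4)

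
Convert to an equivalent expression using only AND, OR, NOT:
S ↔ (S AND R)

(S AND (S AND R)) OR (NOT S AND NOT (S AND R))
(Biconditional = both true or both false)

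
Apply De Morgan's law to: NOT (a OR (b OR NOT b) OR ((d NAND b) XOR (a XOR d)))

NOT a AND NOT (b OR NOT b) AND NOT ((d NAND b) XOR (a XOR d))
De Morgan's: NOT(OR of terms) = AND of negations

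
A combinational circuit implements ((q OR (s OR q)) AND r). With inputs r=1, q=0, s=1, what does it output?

Substituting: ((0 OR (1 OR 0)) AND 1)
= 1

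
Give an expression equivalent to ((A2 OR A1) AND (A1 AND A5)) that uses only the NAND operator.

((((A2 NAND A2) NAND (A1 NAND A1)) NAND ((A1 NAND A5) NAND (A1 NAND A5))) NAND (((A2 NAND A2) NAND (A1 NAND A1)) NAND ((A1 NAND A5) NAND (A1 NAND A5))))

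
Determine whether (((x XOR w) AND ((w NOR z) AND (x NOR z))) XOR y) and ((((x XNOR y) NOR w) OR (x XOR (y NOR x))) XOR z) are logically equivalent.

No. Counterexample: with z=0, y=0, w=0, x=0, Expression 1 = 0 but Expression 2 = 1.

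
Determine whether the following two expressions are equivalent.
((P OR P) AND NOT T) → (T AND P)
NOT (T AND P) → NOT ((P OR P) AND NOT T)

Yes, Contrapositive is always equivalent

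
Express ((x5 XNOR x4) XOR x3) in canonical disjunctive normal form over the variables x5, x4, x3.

(NOT x5 AND NOT x4 AND NOT x3) OR (NOT x5 AND x4 AND x3) OR (x5 AND NOT x4 AND x3) OR (x5 AND x4 AND NOT x3)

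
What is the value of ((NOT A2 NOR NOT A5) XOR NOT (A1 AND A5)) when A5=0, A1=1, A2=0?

Substituting: ((NOT 0 NOR NOT 0) XOR NOT (1 AND 0))
= 1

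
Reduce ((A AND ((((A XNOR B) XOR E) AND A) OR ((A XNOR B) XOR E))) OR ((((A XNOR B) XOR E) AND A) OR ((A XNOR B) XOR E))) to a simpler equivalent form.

By absorption (E OR (E AND v) = E) then absorption (E OR (E AND v) = E):
= ((A XNOR B) XOR E)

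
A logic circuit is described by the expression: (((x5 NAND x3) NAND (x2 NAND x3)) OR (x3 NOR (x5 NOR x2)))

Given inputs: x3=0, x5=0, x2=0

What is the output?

Substituting: (((0 NAND 0) NAND (0 NAND 0)) OR (0 NOR (0 NOR 0)))
= 0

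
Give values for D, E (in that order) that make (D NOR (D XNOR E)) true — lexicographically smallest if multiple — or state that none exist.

D=0, E=1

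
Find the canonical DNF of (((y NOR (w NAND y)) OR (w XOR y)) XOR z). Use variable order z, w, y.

(NOT z AND NOT w AND y) OR (NOT z AND w AND NOT y) OR (z AND NOT w AND NOT y) OR (z AND w AND y)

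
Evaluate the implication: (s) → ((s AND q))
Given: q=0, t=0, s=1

Antecedent (s) = 1; consequent ((s AND q)) = 0.
1 → 0 = 0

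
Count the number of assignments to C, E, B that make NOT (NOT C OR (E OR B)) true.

Satisfying assignments: (1,0,0)
Count: 1 out of 8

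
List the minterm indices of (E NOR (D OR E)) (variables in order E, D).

Σm(0) = (NOT E AND NOT D)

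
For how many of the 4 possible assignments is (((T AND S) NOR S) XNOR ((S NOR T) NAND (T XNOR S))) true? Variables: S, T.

Satisfying assignments: (0,1)
Count: 1 out of 4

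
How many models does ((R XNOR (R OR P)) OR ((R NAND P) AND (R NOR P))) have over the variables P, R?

Satisfying assignments: (0,0), (0,1), (1,1)
Count: 3 out of 4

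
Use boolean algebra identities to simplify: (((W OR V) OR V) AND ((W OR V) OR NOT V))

By distribution ((E OR v) AND (E OR NOT v) = E):
= (W OR V)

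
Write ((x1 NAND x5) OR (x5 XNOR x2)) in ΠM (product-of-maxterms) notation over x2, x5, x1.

ΠM(3) = (x2 OR NOT x5 OR NOT x1)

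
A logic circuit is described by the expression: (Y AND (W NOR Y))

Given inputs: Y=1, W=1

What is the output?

Substituting: (1 AND (1 NOR 1))
= 0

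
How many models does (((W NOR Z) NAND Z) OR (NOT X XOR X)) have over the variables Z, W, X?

Satisfying assignments: (0,0,0), (0,0,1), (0,1,0), (0,1,1), (1,0,0), (1,0,1), (1,1,0), (1,1,1)
Count: 8 out of 8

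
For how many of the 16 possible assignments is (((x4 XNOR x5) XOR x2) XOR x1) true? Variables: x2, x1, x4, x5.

Satisfying assignments: (0,0,0,0), (0,0,1,1), (0,1,0,1), (0,1,1,0), (1,0,0,1), (1,0,1,0), (1,1,0,0), (1,1,1,1)
Count: 8 out of 16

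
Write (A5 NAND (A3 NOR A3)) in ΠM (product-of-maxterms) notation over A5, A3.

ΠM(2) = (NOT A5 OR A3)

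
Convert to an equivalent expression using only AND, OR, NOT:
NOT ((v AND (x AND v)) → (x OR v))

(v AND (x AND v)) AND NOT (x OR v)
(Negated implication: NOT(A → B) = A AND NOT B)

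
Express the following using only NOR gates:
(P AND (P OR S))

((P NOR P) NOR (((P NOR S) NOR (P NOR S)) NOR ((P NOR S) NOR (P NOR S))))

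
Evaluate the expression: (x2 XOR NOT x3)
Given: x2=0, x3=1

Substituting: (0 XOR NOT 1)
= 0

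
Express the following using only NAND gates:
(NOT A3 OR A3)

(((A3 NAND A3) NAND (A3 NAND A3)) NAND (A3 NAND A3))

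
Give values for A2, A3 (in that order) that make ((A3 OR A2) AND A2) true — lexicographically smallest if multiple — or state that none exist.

A2=1, A3=0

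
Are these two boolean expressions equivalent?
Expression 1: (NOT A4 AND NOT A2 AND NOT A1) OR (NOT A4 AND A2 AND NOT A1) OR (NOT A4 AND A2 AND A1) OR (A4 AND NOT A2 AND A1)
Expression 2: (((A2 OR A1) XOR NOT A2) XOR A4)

Yes, they are equivalent — the two output columns agree on all 8 assignments:
A4 | A2 | A1 | Expression 1 | Expression 2
------------------------------------------
0 | 0 | 0 | 1 | 1
0 | 0 | 1 | 0 | 0
0 | 1 | 0 | 1 | 1
0 | 1 | 1 | 1 | 1
1 | 0 | 0 | 0 | 0
1 | 0 | 1 | 1 | 1
1 | 1 | 0 | 0 | 0
1 | 1 | 1 | 0 | 0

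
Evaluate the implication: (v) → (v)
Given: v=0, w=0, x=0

Antecedent (v) = 0; consequent (v) = 0.
0 → 0 = 1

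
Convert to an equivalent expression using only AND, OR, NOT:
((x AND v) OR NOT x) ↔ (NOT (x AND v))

(((x AND v) OR NOT x) AND (NOT (x AND v))) OR (NOT ((x AND v) OR NOT x) AND (x AND v))
(Biconditional = both true or both false)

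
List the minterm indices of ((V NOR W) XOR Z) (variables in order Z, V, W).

Σm(0, 5, 6, 7) = (NOT Z AND NOT V AND NOT W) OR (Z AND NOT V AND W) OR (Z AND V AND NOT W) OR (Z AND V AND W)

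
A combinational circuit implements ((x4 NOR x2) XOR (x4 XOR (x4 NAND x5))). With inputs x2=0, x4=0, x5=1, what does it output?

Substituting: ((0 NOR 0) XOR (0 XOR (0 NAND 1)))
= 0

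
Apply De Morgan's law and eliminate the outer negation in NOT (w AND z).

NOT w OR NOT z
De Morgan's: NOT(AND of terms) = OR of negations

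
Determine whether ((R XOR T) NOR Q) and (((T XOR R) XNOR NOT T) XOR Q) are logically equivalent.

No. Counterexample: with R=0, T=0, Q=0, Expression 1 = 1 but Expression 2 = 0.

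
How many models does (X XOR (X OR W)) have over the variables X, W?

Satisfying assignments: (0,1)
Count: 1 out of 4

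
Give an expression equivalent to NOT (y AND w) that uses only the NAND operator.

(((y NAND w) NAND (y NAND w)) NAND ((y NAND w) NAND (y NAND w)))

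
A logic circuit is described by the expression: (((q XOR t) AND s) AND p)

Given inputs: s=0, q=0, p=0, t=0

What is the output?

Substituting: (((0 XOR 0) AND 0) AND 0)
= 0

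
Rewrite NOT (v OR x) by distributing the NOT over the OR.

NOT v AND NOT x
De Morgan's: NOT(OR of terms) = AND of negations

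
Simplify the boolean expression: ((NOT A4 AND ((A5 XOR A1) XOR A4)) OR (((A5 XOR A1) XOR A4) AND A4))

By distribution ((E AND v) OR (E AND NOT v) = E):
= ((A5 XOR A1) XOR A4)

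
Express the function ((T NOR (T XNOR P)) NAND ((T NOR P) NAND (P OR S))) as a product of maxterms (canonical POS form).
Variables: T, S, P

ΠM(1, 3) = (T OR S OR NOT P) AND (T OR NOT S OR NOT P)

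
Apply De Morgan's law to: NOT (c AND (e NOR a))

NOT c OR NOT (e NOR a)
De Morgan's: NOT(AND of terms) = OR of negations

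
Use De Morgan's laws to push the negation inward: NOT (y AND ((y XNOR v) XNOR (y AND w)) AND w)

NOT y OR NOT ((y XNOR v) XNOR (y AND w)) OR NOT w
De Morgan's: NOT(AND of terms) = OR of negations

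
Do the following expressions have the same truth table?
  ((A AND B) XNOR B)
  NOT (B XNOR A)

No. Counterexample: with A=0, B=0, Expression 1 = 1 but Expression 2 = 0.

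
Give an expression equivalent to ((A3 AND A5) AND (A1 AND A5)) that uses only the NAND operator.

((((A3 NAND A5) NAND (A3 NAND A5)) NAND ((A1 NAND A5) NAND (A1 NAND A5))) NAND (((A3 NAND A5) NAND (A3 NAND A5)) NAND ((A1 NAND A5) NAND (A1 NAND A5))))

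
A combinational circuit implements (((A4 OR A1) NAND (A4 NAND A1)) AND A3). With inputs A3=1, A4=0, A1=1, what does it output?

Substituting: (((0 OR 1) NAND (0 NAND 1)) AND 1)
= 0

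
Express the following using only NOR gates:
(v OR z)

((v NOR z) NOR (v NOR z))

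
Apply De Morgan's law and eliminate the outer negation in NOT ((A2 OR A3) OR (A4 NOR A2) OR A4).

NOT (A2 OR A3) AND NOT (A4 NOR A2) AND NOT A4
De Morgan's: NOT(OR of terms) = AND of negations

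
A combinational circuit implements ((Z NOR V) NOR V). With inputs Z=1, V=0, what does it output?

Substituting: ((1 NOR 0) NOR 0)
= 1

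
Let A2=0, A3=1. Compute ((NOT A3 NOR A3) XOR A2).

Substituting: ((NOT 1 NOR 1) XOR 0)
= 0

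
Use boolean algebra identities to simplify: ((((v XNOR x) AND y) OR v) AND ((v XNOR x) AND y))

By absorption (E AND (E OR v) = E):
= ((v XNOR x) AND y)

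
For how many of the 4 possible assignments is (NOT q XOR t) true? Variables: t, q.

Satisfying assignments: (0,0), (1,1)
Count: 2 out of 4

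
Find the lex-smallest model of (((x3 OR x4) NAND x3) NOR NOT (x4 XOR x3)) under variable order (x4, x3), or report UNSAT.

x4=0, x3=1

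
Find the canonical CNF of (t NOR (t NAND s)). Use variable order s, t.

(s OR t) AND (s OR NOT t) AND (NOT s OR t) AND (NOT s OR NOT t)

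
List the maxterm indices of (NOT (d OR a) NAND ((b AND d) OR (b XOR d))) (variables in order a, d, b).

ΠM(1) = (a OR d OR NOT b)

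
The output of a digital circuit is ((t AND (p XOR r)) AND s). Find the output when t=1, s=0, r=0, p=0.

Substituting: ((1 AND (0 XOR 0)) AND 0)
= 0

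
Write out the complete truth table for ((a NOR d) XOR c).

c | a | d | Output
------------------
0 | 0 | 0 | 1
0 | 0 | 1 | 0
0 | 1 | 0 | 0
0 | 1 | 1 | 0
1 | 0 | 0 | 0
1 | 0 | 1 | 1
1 | 1 | 0 | 1
1 | 1 | 1 | 1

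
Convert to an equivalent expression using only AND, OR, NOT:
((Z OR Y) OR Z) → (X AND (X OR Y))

NOT ((Z OR Y) OR Z) OR (X AND (X OR Y))
(Implication elimination: A → B = NOT A OR B)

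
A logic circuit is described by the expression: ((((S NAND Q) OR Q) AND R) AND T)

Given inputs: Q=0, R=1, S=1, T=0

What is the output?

Substituting: ((((1 NAND 0) OR 0) AND 1) AND 0)
= 0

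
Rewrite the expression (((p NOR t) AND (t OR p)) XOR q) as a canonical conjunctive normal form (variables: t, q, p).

(t OR q OR p) AND (t OR q OR NOT p) AND (NOT t OR q OR p) AND (NOT t OR q OR NOT p)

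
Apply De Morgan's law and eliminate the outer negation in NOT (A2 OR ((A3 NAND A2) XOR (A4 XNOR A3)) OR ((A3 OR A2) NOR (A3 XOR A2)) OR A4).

NOT A2 AND NOT ((A3 NAND A2) XOR (A4 XNOR A3)) AND NOT ((A3 OR A2) NOR (A3 XOR A2)) AND NOT A4
De Morgan's: NOT(OR of terms) = AND of negations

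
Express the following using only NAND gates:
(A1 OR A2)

((A1 NAND A1) NAND (A2 NAND A2))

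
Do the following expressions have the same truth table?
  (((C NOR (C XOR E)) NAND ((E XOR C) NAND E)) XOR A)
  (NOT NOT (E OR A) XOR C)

No. Counterexample: with C=0, E=1, A=1, Expression 1 = 0 but Expression 2 = 1.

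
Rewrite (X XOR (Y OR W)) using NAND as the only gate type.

((X NAND (X NAND ((Y NAND Y) NAND (W NAND W)))) NAND (((Y NAND Y) NAND (W NAND W)) NAND (X NAND ((Y NAND Y) NAND (W NAND W)))))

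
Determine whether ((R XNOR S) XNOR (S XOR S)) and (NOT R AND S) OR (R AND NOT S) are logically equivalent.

Yes, they are equivalent — the two output columns agree on all 4 assignments:
R | S | Expression 1 | Expression 2
-----------------------------------
0 | 0 | 0 | 0
0 | 1 | 1 | 1
1 | 0 | 1 | 1
1 | 1 | 0 | 0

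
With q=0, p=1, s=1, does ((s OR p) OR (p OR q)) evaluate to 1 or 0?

Substituting: ((1 OR 1) OR (1 OR 0))
= 1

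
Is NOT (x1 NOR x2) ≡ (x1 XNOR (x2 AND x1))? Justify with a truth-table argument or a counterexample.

No. Counterexample: with x2=0, x1=0, Expression 1 = 0 but Expression 2 = 1.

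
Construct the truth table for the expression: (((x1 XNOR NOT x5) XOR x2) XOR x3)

x1 | x5 | x2 | x3 | Output
--------------------------
0 | 0 | 0 | 0 | 0
0 | 0 | 0 | 1 | 1
0 | 0 | 1 | 0 | 1
0 | 0 | 1 | 1 | 0
0 | 1 | 0 | 0 | 1
0 | 1 | 0 | 1 | 0
0 | 1 | 1 | 0 | 0
0 | 1 | 1 | 1 | 1
1 | 0 | 0 | 0 | 1
1 | 0 | 0 | 1 | 0
1 | 0 | 1 | 0 | 0
1 | 0 | 1 | 1 | 1
1 | 1 | 0 | 0 | 0
1 | 1 | 0 | 1 | 1
1 | 1 | 1 | 0 | 1
1 | 1 | 1 | 1 | 0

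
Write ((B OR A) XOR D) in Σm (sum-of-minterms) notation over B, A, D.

Σm(1, 2, 4, 6) = (NOT B AND NOT A AND D) OR (NOT B AND A AND NOT D) OR (B AND NOT A AND NOT D) OR (B AND A AND NOT D)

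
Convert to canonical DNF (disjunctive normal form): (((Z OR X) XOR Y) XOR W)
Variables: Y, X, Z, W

(NOT Y AND NOT X AND NOT Z AND W) OR (NOT Y AND NOT X AND Z AND NOT W) OR (NOT Y AND X AND NOT Z AND NOT W) OR (NOT Y AND X AND Z AND NOT W) OR (Y AND NOT X AND NOT Z AND NOT W) OR (Y AND NOT X AND Z AND W) OR (Y AND X AND NOT Z AND W) OR (Y AND X AND Z AND W)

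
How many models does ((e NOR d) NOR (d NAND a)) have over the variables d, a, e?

Satisfying assignments: (1,1,0), (1,1,1)
Count: 2 out of 8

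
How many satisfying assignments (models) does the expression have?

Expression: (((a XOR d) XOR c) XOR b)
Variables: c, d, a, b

Satisfying assignments: (0,0,0,1), (0,0,1,0), (0,1,0,0), (0,1,1,1), (1,0,0,0), (1,0,1,1), (1,1,0,1), (1,1,1,0)
Count: 8 out of 16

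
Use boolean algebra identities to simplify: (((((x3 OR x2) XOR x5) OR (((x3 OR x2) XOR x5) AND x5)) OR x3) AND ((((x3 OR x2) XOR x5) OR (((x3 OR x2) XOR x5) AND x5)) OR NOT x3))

By distribution ((E OR v) AND (E OR NOT v) = E) then absorption (E OR (E AND v) = E):
= ((x3 OR x2) XOR x5)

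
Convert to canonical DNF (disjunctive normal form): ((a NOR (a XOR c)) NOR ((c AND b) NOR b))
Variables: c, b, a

(NOT c AND b AND a) OR (c AND b AND NOT a) OR (c AND b AND a)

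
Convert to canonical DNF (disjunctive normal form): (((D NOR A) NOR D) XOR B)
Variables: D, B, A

(NOT D AND NOT B AND A) OR (NOT D AND B AND NOT A) OR (D AND B AND NOT A) OR (D AND B AND A)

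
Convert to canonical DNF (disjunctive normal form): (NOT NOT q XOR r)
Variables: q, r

(NOT q AND r) OR (q AND NOT r)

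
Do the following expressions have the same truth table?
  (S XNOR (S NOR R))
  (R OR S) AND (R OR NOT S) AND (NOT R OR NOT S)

Yes, they are equivalent — the two output columns agree on all 4 assignments:
R | S | Expression 1 | Expression 2
-----------------------------------
0 | 0 | 0 | 0
0 | 1 | 0 | 0
1 | 0 | 1 | 1
1 | 1 | 0 | 0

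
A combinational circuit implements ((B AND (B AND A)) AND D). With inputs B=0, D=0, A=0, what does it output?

Substituting: ((0 AND (0 AND 0)) AND 0)
= 0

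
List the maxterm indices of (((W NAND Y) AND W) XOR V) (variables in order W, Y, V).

ΠM(0, 2, 5, 6) = (W OR Y OR V) AND (W OR NOT Y OR V) AND (NOT W OR Y OR NOT V) AND (NOT W OR NOT Y OR V)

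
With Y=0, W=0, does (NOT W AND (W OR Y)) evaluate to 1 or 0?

Substituting: (NOT 0 AND (0 OR 0))
= 0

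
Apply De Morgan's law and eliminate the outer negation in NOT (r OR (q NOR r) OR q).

NOT r AND NOT (q NOR r) AND NOT q
De Morgan's: NOT(OR of terms) = AND of negations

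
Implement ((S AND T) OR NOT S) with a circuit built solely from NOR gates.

((((S NOR S) NOR (T NOR T)) NOR (S NOR S)) NOR (((S NOR S) NOR (T NOR T)) NOR (S NOR S)))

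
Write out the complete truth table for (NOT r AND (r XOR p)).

p | r | Output
--------------
0 | 0 | 0
0 | 1 | 0
1 | 0 | 1
1 | 1 | 0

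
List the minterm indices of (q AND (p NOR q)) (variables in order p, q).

Σm() = FALSE (no minterms)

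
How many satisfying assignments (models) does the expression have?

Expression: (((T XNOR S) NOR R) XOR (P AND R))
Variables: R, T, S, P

Satisfying assignments: (0,0,1,0), (0,0,1,1), (0,1,0,0), (0,1,0,1), (1,0,0,1), (1,0,1,1), (1,1,0,1), (1,1,1,1)
Count: 8 out of 16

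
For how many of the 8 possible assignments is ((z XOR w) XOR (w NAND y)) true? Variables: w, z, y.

Satisfying assignments: (0,0,0), (0,0,1), (1,0,1), (1,1,0)
Count: 4 out of 8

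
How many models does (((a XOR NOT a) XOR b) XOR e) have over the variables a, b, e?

Satisfying assignments: (0,0,0), (0,1,1), (1,0,0), (1,1,1)
Count: 4 out of 8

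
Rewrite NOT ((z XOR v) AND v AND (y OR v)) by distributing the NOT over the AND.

NOT (z XOR v) OR NOT v OR NOT (y OR v)
De Morgan's: NOT(AND of terms) = OR of negations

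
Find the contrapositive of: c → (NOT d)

Contrapositive: d → NOT c
Note: A statement and its contrapositive are logically equivalent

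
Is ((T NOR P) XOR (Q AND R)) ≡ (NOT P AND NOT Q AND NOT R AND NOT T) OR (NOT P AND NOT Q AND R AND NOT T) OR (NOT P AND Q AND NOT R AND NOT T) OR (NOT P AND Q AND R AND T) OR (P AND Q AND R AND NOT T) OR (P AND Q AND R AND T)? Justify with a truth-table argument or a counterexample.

Yes, they are equivalent — the two output columns agree on all 16 assignments:
P | Q | R | T | Expression 1 | Expression 2
-------------------------------------------
0 | 0 | 0 | 0 | 1 | 1
0 | 0 | 0 | 1 | 0 | 0
0 | 0 | 1 | 0 | 1 | 1
0 | 0 | 1 | 1 | 0 | 0
0 | 1 | 0 | 0 | 1 | 1
0 | 1 | 0 | 1 | 0 | 0
0 | 1 | 1 | 0 | 0 | 0
0 | 1 | 1 | 1 | 1 | 1
1 | 0 | 0 | 0 | 0 | 0
1 | 0 | 0 | 1 | 0 | 0
1 | 0 | 1 | 0 | 0 | 0
1 | 0 | 1 | 1 | 0 | 0
1 | 1 | 0 | 0 | 0 | 0
1 | 1 | 0 | 1 | 0 | 0
1 | 1 | 1 | 0 | 1 | 1
1 | 1 | 1 | 1 | 1 | 1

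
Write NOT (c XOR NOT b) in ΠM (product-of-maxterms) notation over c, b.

ΠM(0, 3) = (c OR b) AND (NOT c OR NOT b)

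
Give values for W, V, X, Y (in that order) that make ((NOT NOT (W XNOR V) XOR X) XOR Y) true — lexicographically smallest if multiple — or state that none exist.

W=0, V=0, X=0, Y=0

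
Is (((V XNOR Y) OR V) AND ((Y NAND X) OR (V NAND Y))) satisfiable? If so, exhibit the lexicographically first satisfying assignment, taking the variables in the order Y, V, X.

Y=0, V=0, X=0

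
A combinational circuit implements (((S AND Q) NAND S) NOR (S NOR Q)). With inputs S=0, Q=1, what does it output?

Substituting: (((0 AND 1) NAND 0) NOR (0 NOR 1))
= 0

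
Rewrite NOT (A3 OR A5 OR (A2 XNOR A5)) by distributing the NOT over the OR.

NOT A3 AND NOT A5 AND NOT (A2 XNOR A5)
De Morgan's: NOT(OR of terms) = AND of negations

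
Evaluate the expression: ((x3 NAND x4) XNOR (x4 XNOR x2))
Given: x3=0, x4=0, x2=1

Substituting: ((0 NAND 0) XNOR (0 XNOR 1))
= 0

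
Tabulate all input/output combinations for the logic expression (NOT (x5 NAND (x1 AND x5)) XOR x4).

x1 | x5 | x4 | Output
---------------------
0 | 0 | 0 | 0
0 | 0 | 1 | 1
0 | 1 | 0 | 0
0 | 1 | 1 | 1
1 | 0 | 0 | 0
1 | 0 | 1 | 1
1 | 1 | 0 | 1
1 | 1 | 1 | 0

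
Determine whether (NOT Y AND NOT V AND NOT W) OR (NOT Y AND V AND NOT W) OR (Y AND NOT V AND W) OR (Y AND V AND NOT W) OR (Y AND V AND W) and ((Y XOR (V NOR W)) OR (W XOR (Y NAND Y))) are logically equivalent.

Yes, they are equivalent — the two output columns agree on all 8 assignments:
Y | V | W | Expression 1 | Expression 2
---------------------------------------
0 | 0 | 0 | 1 | 1
0 | 0 | 1 | 0 | 0
0 | 1 | 0 | 1 | 1
0 | 1 | 1 | 0 | 0
1 | 0 | 0 | 0 | 0
1 | 0 | 1 | 1 | 1
1 | 1 | 0 | 1 | 1
1 | 1 | 1 | 1 | 1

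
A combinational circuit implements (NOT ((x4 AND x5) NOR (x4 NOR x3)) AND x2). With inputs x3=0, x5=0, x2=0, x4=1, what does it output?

Substituting: (NOT ((1 AND 0) NOR (1 NOR 0)) AND 0)
= 0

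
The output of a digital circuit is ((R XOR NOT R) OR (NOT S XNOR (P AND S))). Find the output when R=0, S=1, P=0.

Substituting: ((0 XOR NOT 0) OR (NOT 1 XNOR (0 AND 1)))
= 1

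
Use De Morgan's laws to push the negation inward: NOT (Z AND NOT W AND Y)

NOT Z OR W OR NOT Y
De Morgan's: NOT(AND of terms) = OR of negations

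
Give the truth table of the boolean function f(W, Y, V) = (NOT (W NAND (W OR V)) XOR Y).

W | Y | V | Output
------------------
0 | 0 | 0 | 0
0 | 0 | 1 | 0
0 | 1 | 0 | 1
0 | 1 | 1 | 1
1 | 0 | 0 | 1
1 | 0 | 1 | 1
1 | 1 | 0 | 0
1 | 1 | 1 | 0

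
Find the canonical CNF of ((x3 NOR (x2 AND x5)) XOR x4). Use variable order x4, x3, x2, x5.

(x4 OR x3 OR NOT x2 OR NOT x5) AND (x4 OR NOT x3 OR x2 OR x5) AND (x4 OR NOT x3 OR x2 OR NOT x5) AND (x4 OR NOT x3 OR NOT x2 OR x5) AND (x4 OR NOT x3 OR NOT x2 OR NOT x5) AND (NOT x4 OR x3 OR x2 OR x5) AND (NOT x4 OR x3 OR x2 OR NOT x5) AND (NOT x4 OR x3 OR NOT x2 OR x5)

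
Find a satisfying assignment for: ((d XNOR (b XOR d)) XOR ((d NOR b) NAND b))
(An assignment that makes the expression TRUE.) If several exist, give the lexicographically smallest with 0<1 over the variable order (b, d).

b=1, d=0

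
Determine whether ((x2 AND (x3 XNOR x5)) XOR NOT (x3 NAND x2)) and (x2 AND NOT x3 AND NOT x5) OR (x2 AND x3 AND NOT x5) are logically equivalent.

Yes, they are equivalent — the two output columns agree on all 8 assignments:
x2 | x3 | x5 | Expression 1 | Expression 2
------------------------------------------
0 | 0 | 0 | 0 | 0
0 | 0 | 1 | 0 | 0
0 | 1 | 0 | 0 | 0
0 | 1 | 1 | 0 | 0
1 | 0 | 0 | 1 | 1
1 | 0 | 1 | 0 | 0
1 | 1 | 0 | 1 | 1
1 | 1 | 1 | 0 | 0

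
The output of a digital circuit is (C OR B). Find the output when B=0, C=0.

Substituting: (0 OR 0)
= 0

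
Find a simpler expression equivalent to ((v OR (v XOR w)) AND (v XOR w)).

By absorption (E AND (E OR v) = E):
= (v XOR w)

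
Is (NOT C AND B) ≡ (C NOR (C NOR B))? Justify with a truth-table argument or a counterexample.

Yes, they are equivalent — the two output columns agree on all 4 assignments:
C | B | Expression 1 | Expression 2
-----------------------------------
0 | 0 | 0 | 0
0 | 1 | 1 | 1
1 | 0 | 0 | 0
1 | 1 | 0 | 0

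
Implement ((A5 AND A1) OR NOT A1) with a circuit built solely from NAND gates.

((((A5 NAND A1) NAND (A5 NAND A1)) NAND ((A5 NAND A1) NAND (A5 NAND A1))) NAND ((A1 NAND A1) NAND (A1 NAND A1)))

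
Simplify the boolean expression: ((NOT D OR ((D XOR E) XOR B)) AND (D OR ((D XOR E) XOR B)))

By distribution ((E OR v) AND (E OR NOT v) = E):
= ((D XOR E) XOR B)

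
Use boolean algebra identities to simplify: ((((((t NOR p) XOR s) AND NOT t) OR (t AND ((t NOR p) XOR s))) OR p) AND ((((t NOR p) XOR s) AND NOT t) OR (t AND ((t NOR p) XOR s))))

By absorption (E AND (E OR v) = E) then distribution ((E AND v) OR (E AND NOT v) = E):
= ((t NOR p) XOR s)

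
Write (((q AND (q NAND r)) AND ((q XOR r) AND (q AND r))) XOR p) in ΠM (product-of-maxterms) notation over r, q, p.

ΠM(0, 2, 4, 6) = (r OR q OR p) AND (r OR NOT q OR p) AND (NOT r OR q OR p) AND (NOT r OR NOT q OR p)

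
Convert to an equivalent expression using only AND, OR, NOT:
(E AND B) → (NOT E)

NOT (E AND B) OR (NOT E)
(Implication elimination: A → B = NOT A OR B)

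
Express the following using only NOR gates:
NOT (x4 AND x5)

(((x4 NOR x4) NOR (x5 NOR x5)) NOR ((x4 NOR x4) NOR (x5 NOR x5)))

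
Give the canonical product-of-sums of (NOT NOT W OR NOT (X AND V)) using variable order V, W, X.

ΠM(5) = (NOT V OR W OR NOT X)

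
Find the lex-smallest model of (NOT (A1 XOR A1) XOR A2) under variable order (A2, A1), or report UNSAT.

A2=0, A1=0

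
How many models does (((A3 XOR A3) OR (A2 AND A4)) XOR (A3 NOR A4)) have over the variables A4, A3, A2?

Satisfying assignments: (0,0,0), (0,0,1), (1,0,1), (1,1,1)
Count: 4 out of 8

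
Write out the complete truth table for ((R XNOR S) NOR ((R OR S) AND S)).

R | S | Output
--------------
0 | 0 | 0
0 | 1 | 0
1 | 0 | 1
1 | 1 | 0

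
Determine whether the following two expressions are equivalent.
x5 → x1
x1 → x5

No, Converse is not equivalent to original (counterexample: x5=0, x1=1, x2=0)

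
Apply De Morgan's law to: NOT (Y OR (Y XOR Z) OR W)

NOT Y AND NOT (Y XOR Z) AND NOT W
De Morgan's: NOT(OR of terms) = AND of negations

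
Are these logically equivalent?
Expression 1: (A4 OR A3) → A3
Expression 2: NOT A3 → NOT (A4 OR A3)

Yes, Contrapositive is always equivalent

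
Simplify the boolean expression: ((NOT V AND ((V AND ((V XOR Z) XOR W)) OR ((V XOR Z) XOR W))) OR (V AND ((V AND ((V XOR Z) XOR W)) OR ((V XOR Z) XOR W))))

By distribution ((E AND v) OR (E AND NOT v) = E) then absorption (E OR (E AND v) = E):
= ((V XOR Z) XOR W)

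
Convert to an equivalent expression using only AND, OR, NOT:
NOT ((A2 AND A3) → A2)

(A2 AND A3) AND NOT A2
(Negated implication: NOT(A → B) = A AND NOT B)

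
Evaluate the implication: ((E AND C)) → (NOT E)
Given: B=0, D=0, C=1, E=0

Antecedent ((E AND C)) = 0; consequent (NOT E) = 1.
0 → 1 = 1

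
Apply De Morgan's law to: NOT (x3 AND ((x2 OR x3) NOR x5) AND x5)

NOT x3 OR NOT ((x2 OR x3) NOR x5) OR NOT x5
De Morgan's: NOT(AND of terms) = OR of negations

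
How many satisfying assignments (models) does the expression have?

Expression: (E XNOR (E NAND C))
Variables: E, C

Satisfying assignments: (1,0)
Count: 1 out of 4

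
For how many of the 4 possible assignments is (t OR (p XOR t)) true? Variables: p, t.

Satisfying assignments: (0,1), (1,0), (1,1)
Count: 3 out of 4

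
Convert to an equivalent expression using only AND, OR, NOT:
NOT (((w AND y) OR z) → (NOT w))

((w AND y) OR z) AND w
(Negated implication: NOT(A → B) = A AND NOT B)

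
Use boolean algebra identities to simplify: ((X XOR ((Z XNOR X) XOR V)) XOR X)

By XOR self-cancellation ((E XOR v) XOR v = E):
= ((Z XNOR X) XOR V)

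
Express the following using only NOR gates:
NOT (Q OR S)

(((Q NOR S) NOR (Q NOR S)) NOR ((Q NOR S) NOR (Q NOR S)))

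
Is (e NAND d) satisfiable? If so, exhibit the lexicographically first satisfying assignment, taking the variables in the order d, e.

d=0, e=0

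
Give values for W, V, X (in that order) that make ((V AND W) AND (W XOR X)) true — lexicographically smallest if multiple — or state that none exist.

W=1, V=1, X=0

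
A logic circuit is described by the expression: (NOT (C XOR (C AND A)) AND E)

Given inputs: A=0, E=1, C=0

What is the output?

Substituting: (NOT (0 XOR (0 AND 0)) AND 1)
= 1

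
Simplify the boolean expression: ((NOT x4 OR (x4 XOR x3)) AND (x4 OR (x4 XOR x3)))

By distribution ((E OR v) AND (E OR NOT v) = E):
= (x4 XOR x3)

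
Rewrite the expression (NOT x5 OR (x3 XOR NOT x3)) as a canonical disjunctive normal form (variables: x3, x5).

(NOT x3 AND NOT x5) OR (NOT x3 AND x5) OR (x3 AND NOT x5) OR (x3 AND x5)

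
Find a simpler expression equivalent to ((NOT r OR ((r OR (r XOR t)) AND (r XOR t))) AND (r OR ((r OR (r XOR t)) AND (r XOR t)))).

By distribution ((E OR v) AND (E OR NOT v) = E) then absorption (E AND (E OR v) = E):
= (r XOR t)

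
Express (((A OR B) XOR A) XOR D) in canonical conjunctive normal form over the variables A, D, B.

(A OR D OR B) AND (A OR NOT D OR NOT B) AND (NOT A OR D OR B) AND (NOT A OR D OR NOT B)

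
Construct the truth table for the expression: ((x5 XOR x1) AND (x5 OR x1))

x1 | x5 | Output
----------------
0 | 0 | 0
0 | 1 | 1
1 | 0 | 1
1 | 1 | 0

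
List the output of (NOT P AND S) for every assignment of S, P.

S | P | Output
--------------
0 | 0 | 0
0 | 1 | 0
1 | 0 | 1
1 | 1 | 0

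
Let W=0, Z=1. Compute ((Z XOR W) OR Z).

Substituting: ((1 XOR 0) OR 1)
= 1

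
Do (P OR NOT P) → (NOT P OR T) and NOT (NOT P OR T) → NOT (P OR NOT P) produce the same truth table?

Yes, Contrapositive is always equivalent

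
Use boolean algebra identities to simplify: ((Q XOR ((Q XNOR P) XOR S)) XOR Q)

By XOR self-cancellation ((E XOR v) XOR v = E):
= ((Q XNOR P) XOR S)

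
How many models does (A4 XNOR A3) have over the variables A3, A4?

Satisfying assignments: (0,0), (1,1)
Count: 2 out of 4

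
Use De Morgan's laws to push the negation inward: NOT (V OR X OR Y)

NOT V AND NOT X AND NOT Y
De Morgan's: NOT(OR of terms) = AND of negations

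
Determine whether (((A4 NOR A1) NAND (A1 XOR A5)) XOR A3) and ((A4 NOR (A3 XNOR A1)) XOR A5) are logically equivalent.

No. Counterexample: with A3=0, A4=0, A5=0, A1=0, Expression 1 = 1 but Expression 2 = 0.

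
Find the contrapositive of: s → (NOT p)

Contrapositive: p → NOT s
Note: A statement and its contrapositive are logically equivalent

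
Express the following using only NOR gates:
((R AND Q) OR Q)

((((R NOR R) NOR (Q NOR Q)) NOR Q) NOR (((R NOR R) NOR (Q NOR Q)) NOR Q))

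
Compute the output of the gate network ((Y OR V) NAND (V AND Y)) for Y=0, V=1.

Substituting: ((0 OR 1) NAND (1 AND 0))
= 1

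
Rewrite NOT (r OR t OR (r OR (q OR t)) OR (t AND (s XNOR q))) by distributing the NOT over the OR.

NOT r AND NOT t AND NOT (r OR (q OR t)) AND NOT (t AND (s XNOR q))
De Morgan's: NOT(OR of terms) = AND of negations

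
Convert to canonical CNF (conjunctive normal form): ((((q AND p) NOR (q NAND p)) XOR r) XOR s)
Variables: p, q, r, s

(p OR q OR r OR s) AND (p OR q OR NOT r OR NOT s) AND (p OR NOT q OR r OR s) AND (p OR NOT q OR NOT r OR NOT s) AND (NOT p OR q OR r OR s) AND (NOT p OR q OR NOT r OR NOT s) AND (NOT p OR NOT q OR r OR s) AND (NOT p OR NOT q OR NOT r OR NOT s)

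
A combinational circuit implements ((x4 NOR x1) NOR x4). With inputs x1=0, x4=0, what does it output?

Substituting: ((0 NOR 0) NOR 0)
= 0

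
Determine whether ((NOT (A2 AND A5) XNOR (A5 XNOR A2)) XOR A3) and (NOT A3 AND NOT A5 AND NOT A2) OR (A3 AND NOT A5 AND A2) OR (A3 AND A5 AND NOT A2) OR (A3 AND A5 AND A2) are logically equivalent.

Yes, they are equivalent — the two output columns agree on all 8 assignments:
A3 | A5 | A2 | Expression 1 | Expression 2
------------------------------------------
0 | 0 | 0 | 1 | 1
0 | 0 | 1 | 0 | 0
0 | 1 | 0 | 0 | 0
0 | 1 | 1 | 0 | 0
1 | 0 | 0 | 0 | 0
1 | 0 | 1 | 1 | 1
1 | 1 | 0 | 1 | 1
1 | 1 | 1 | 1 | 1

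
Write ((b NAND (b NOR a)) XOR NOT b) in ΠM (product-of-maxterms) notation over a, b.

ΠM(0, 2) = (a OR b) AND (NOT a OR b)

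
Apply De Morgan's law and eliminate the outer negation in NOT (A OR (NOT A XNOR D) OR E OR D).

NOT A AND NOT (NOT A XNOR D) AND NOT E AND NOT D
De Morgan's: NOT(OR of terms) = AND of negations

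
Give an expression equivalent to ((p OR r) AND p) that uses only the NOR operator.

((((p NOR r) NOR (p NOR r)) NOR ((p NOR r) NOR (p NOR r))) NOR (p NOR p))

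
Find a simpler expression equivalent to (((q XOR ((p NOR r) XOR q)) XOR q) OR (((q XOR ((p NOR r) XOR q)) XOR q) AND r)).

By absorption (E OR (E AND v) = E) then XOR self-cancellation ((E XOR v) XOR v = E):
= ((p NOR r) XOR q)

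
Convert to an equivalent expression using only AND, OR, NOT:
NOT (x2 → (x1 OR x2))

x2 AND NOT (x1 OR x2)
(Negated implication: NOT(A → B) = A AND NOT B)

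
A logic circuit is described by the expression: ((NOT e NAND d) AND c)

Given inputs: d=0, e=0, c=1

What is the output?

Substituting: ((NOT 0 NAND 0) AND 1)
= 1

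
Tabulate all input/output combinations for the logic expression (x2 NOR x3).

x2 | x3 | Output
----------------
0 | 0 | 1
0 | 1 | 0
1 | 0 | 0
1 | 1 | 0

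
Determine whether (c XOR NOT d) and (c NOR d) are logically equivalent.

No. Counterexample: with c=1, d=1, Expression 1 = 1 but Expression 2 = 0.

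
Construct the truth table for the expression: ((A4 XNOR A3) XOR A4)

A3 | A4 | Output
----------------
0 | 0 | 1
0 | 1 | 1
1 | 0 | 0
1 | 1 | 0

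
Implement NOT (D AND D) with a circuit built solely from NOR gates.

(((D NOR D) NOR (D NOR D)) NOR ((D NOR D) NOR (D NOR D)))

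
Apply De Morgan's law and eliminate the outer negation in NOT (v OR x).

NOT v AND NOT x
De Morgan's: NOT(OR of terms) = AND of negations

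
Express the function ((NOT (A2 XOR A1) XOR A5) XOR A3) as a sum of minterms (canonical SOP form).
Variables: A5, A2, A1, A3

Σm(0, 3, 5, 6, 9, 10, 12, 15) = (NOT A5 AND NOT A2 AND NOT A1 AND NOT A3) OR (NOT A5 AND NOT A2 AND A1 AND A3) OR (NOT A5 AND A2 AND NOT A1 AND A3) OR (NOT A5 AND A2 AND A1 AND NOT A3) OR (A5 AND NOT A2 AND NOT A1 AND A3) OR (A5 AND NOT A2 AND A1 AND NOT A3) OR (A5 AND A2 AND NOT A1 AND NOT A3) OR (A5 AND A2 AND A1 AND A3)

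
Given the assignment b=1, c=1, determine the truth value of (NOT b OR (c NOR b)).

Substituting: (NOT 1 OR (1 NOR 1))
= 0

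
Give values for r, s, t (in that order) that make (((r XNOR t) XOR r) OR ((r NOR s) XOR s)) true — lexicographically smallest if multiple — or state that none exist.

r=0, s=0, t=0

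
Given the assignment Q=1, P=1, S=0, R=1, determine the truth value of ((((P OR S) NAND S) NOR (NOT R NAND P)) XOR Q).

Substituting: ((((1 OR 0) NAND 0) NOR (NOT 1 NAND 1)) XOR 1)
= 1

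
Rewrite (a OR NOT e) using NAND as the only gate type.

((a NAND a) NAND ((e NAND e) NAND (e NAND e)))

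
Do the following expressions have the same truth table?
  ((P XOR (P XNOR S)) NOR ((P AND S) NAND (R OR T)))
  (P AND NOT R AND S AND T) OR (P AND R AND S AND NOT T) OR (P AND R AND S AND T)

Yes, they are equivalent — the two output columns agree on all 16 assignments:
P | R | S | T | Expression 1 | Expression 2
-------------------------------------------
0 | 0 | 0 | 0 | 0 | 0
0 | 0 | 0 | 1 | 0 | 0
0 | 0 | 1 | 0 | 0 | 0
0 | 0 | 1 | 1 | 0 | 0
0 | 1 | 0 | 0 | 0 | 0
0 | 1 | 0 | 1 | 0 | 0
0 | 1 | 1 | 0 | 0 | 0
0 | 1 | 1 | 1 | 0 | 0
1 | 0 | 0 | 0 | 0 | 0
1 | 0 | 0 | 1 | 0 | 0
1 | 0 | 1 | 0 | 0 | 0
1 | 0 | 1 | 1 | 1 | 1
1 | 1 | 0 | 0 | 0 | 0
1 | 1 | 0 | 1 | 0 | 0
1 | 1 | 1 | 0 | 1 | 1
1 | 1 | 1 | 1 | 1 | 1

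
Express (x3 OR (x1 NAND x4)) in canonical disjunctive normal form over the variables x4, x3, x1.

(NOT x4 AND NOT x3 AND NOT x1) OR (NOT x4 AND NOT x3 AND x1) OR (NOT x4 AND x3 AND NOT x1) OR (NOT x4 AND x3 AND x1) OR (x4 AND NOT x3 AND NOT x1) OR (x4 AND x3 AND NOT x1) OR (x4 AND x3 AND x1)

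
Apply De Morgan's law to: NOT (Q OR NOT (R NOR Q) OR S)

NOT Q AND (R NOR Q) AND NOT S
De Morgan's: NOT(OR of terms) = AND of negations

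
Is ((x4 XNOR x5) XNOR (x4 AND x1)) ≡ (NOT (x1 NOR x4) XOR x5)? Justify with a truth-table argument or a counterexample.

No. Counterexample: with x4=0, x5=0, x1=1, Expression 1 = 0 but Expression 2 = 1.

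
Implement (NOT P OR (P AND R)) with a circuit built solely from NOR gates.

(((P NOR P) NOR ((P NOR P) NOR (R NOR R))) NOR ((P NOR P) NOR ((P NOR P) NOR (R NOR R))))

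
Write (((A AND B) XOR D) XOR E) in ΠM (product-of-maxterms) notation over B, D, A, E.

ΠM(0, 2, 5, 7, 8, 11, 13, 14) = (B OR D OR A OR E) AND (B OR D OR NOT A OR E) AND (B OR NOT D OR A OR NOT E) AND (B OR NOT D OR NOT A OR NOT E) AND (NOT B OR D OR A OR E) AND (NOT B OR D OR NOT A OR NOT E) AND (NOT B OR NOT D OR A OR NOT E) AND (NOT B OR NOT D OR NOT A OR E)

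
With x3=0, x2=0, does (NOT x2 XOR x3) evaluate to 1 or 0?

Substituting: (NOT 0 XOR 0)
= 1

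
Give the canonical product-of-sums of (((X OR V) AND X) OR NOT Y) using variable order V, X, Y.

ΠM(1, 5) = (V OR X OR NOT Y) AND (NOT V OR X OR NOT Y)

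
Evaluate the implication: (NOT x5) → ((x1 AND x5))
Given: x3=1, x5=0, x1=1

Antecedent (NOT x5) = 1; consequent ((x1 AND x5)) = 0.
1 → 0 = 0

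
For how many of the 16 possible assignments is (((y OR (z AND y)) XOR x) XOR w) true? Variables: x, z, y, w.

Satisfying assignments: (0,0,0,1), (0,0,1,0), (0,1,0,1), (0,1,1,0), (1,0,0,0), (1,0,1,1), (1,1,0,0), (1,1,1,1)
Count: 8 out of 16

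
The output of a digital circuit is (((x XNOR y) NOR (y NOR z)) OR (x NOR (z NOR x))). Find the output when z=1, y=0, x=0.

Substituting: (((0 XNOR 0) NOR (0 NOR 1)) OR (0 NOR (1 NOR 0)))
= 1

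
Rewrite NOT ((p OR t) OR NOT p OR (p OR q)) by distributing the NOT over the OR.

NOT (p OR t) AND p AND NOT (p OR q)
De Morgan's: NOT(OR of terms) = AND of negations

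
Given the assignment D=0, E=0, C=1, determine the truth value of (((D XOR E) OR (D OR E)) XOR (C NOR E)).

Substituting: (((0 XOR 0) OR (0 OR 0)) XOR (1 NOR 0))
= 0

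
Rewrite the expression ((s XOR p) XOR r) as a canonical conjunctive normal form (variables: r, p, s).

(r OR p OR s) AND (r OR NOT p OR NOT s) AND (NOT r OR p OR NOT s) AND (NOT r OR NOT p OR s)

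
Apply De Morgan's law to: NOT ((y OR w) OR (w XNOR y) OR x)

NOT (y OR w) AND NOT (w XNOR y) AND NOT x
De Morgan's: NOT(OR of terms) = AND of negations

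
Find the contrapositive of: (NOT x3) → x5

Contrapositive: NOT x5 → x3
Note: A statement and its contrapositive are logically equivalent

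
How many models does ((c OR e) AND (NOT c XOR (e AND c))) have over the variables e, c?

Satisfying assignments: (1,0), (1,1)
Count: 2 out of 4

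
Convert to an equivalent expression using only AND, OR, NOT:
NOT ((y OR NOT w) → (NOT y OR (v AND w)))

(y OR NOT w) AND NOT (NOT y OR (v AND w))
(Negated implication: NOT(A → B) = A AND NOT B)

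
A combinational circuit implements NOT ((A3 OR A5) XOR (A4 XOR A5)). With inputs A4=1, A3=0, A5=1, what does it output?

Substituting: NOT ((0 OR 1) XOR (1 XOR 1))
= 0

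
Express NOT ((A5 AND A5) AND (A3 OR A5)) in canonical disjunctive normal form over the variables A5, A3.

(NOT A5 AND NOT A3) OR (NOT A5 AND A3)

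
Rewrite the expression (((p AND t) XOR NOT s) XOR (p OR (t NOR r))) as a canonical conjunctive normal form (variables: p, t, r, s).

(p OR t OR r OR s) AND (p OR t OR NOT r OR NOT s) AND (p OR NOT t OR r OR NOT s) AND (p OR NOT t OR NOT r OR NOT s) AND (NOT p OR t OR r OR s) AND (NOT p OR t OR NOT r OR s) AND (NOT p OR NOT t OR r OR NOT s) AND (NOT p OR NOT t OR NOT r OR NOT s)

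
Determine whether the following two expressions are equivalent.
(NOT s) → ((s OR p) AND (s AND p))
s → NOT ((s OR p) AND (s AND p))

No, Inverse is not equivalent to original (counterexample: p=0, s=0)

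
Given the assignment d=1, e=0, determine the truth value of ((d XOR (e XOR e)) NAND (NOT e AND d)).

Substituting: ((1 XOR (0 XOR 0)) NAND (NOT 0 AND 1))
= 0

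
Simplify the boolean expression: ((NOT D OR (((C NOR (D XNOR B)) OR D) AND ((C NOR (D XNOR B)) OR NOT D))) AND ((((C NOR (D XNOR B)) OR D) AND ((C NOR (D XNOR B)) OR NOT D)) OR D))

By distribution ((E OR v) AND (E OR NOT v) = E) then distribution ((E OR v) AND (E OR NOT v) = E):
= (C NOR (D XNOR B))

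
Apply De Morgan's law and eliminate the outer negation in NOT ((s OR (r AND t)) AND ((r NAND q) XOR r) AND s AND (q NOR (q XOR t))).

NOT (s OR (r AND t)) OR NOT ((r NAND q) XOR r) OR NOT s OR NOT (q NOR (q XOR t))
De Morgan's: NOT(AND of terms) = OR of negations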